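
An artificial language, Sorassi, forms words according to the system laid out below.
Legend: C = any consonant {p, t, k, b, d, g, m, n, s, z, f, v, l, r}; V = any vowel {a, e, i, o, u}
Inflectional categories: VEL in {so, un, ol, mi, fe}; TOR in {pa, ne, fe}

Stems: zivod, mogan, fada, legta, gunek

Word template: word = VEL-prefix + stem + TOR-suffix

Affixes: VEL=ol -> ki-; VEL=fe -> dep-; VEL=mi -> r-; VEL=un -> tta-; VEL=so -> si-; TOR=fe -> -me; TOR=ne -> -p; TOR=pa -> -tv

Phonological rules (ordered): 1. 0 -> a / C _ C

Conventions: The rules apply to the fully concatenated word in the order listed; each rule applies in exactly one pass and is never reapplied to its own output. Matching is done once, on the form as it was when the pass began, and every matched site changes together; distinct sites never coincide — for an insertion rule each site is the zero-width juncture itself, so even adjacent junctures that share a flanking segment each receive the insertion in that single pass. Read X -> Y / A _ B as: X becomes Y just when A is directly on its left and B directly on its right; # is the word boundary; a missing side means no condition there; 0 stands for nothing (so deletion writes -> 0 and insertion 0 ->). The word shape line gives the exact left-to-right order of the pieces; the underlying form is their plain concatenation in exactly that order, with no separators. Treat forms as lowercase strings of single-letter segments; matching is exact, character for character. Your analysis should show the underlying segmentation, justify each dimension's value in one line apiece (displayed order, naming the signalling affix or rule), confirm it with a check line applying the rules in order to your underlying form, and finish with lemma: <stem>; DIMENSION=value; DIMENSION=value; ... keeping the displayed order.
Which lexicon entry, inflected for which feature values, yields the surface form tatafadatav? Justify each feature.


underlying: tta-fada-tv
VEL=un - signalled by the affix tta-
TOR=pa - signalled by the affix -tv
check: ttafadatv -> tatafadatav
lemma: fada; VEL=un; TOR=pa


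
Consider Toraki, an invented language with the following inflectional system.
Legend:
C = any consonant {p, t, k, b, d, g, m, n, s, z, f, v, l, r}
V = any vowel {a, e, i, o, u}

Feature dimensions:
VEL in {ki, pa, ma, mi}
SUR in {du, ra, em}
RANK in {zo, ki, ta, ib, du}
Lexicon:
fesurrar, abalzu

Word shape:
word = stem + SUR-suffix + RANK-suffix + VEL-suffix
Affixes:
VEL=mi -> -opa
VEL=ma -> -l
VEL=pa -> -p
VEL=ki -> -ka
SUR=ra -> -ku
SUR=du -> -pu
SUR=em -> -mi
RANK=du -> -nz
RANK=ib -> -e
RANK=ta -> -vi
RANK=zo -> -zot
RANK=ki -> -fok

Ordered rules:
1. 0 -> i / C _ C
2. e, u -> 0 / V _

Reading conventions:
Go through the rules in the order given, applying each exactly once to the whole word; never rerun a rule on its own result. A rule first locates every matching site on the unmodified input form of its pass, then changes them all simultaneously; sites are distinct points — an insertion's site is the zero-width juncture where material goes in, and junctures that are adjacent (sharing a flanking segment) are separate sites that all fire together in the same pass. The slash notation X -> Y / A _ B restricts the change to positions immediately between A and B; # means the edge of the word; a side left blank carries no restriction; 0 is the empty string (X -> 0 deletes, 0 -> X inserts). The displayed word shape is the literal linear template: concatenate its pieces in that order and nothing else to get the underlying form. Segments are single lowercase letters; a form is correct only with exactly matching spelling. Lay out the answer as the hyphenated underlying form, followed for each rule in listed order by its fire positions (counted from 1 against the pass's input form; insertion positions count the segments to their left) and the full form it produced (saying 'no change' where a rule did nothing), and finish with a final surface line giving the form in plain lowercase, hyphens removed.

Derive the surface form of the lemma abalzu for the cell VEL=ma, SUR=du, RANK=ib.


underlying: abalzu-pu-e-l
1. 0 -> i / C _ C: inserts after position(s) 4: abalizupuel
2. e, u -> 0 / V _: fires at position(s) 10: abalizupul
surface: abalizupul


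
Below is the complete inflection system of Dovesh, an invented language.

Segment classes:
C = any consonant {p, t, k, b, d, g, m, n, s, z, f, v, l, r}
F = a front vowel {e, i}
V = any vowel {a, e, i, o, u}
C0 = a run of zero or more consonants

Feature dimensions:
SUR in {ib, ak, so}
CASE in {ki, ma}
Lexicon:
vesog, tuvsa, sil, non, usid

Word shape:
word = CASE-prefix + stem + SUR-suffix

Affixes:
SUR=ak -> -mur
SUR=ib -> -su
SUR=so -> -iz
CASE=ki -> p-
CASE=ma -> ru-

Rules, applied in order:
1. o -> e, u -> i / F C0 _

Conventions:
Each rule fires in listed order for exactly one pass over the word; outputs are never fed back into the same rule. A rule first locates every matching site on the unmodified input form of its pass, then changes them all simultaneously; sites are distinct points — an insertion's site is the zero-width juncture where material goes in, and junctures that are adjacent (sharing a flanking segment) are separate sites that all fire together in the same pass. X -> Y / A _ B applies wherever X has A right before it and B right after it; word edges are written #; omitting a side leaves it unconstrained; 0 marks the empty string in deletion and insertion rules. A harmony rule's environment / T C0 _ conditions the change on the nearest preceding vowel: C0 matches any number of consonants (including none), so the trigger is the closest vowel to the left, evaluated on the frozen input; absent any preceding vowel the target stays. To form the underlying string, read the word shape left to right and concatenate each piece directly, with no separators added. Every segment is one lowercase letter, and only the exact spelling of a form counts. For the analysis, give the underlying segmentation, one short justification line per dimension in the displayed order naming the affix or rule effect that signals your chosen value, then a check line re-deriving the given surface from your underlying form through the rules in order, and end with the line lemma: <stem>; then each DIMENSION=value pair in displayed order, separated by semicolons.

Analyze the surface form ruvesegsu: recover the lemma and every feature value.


underlying: ru-vesog-su
SUR=ib - signalled by the affix -su
CASE=ma - signalled by the affix ru-
check: ruvesogsu -> ruvesegsu
lemma: vesog; SUR=ib; CASE=ma


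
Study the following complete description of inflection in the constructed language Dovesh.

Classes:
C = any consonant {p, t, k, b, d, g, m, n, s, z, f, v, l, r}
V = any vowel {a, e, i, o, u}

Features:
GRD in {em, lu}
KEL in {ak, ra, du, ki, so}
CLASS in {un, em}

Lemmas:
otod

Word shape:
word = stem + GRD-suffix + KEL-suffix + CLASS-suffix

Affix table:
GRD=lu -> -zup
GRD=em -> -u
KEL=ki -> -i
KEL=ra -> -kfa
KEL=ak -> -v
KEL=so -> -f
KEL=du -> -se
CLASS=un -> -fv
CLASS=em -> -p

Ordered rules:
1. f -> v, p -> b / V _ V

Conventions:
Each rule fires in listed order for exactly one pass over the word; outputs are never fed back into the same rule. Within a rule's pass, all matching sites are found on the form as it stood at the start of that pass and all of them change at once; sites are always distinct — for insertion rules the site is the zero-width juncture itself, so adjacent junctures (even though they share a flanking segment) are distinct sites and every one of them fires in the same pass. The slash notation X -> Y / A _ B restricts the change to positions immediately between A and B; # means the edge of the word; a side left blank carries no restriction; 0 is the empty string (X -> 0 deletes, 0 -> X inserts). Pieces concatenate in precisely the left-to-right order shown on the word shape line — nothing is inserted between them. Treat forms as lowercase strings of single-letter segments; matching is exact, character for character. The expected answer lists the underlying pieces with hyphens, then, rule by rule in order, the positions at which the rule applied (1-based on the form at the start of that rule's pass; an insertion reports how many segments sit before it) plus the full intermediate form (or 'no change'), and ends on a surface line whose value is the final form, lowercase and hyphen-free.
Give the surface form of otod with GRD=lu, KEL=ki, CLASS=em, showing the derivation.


underlying: otod-zup-i-p
1. f -> v, p -> b / V _ V: fires at position(s) 7: otodzubip
surface: otodzubip


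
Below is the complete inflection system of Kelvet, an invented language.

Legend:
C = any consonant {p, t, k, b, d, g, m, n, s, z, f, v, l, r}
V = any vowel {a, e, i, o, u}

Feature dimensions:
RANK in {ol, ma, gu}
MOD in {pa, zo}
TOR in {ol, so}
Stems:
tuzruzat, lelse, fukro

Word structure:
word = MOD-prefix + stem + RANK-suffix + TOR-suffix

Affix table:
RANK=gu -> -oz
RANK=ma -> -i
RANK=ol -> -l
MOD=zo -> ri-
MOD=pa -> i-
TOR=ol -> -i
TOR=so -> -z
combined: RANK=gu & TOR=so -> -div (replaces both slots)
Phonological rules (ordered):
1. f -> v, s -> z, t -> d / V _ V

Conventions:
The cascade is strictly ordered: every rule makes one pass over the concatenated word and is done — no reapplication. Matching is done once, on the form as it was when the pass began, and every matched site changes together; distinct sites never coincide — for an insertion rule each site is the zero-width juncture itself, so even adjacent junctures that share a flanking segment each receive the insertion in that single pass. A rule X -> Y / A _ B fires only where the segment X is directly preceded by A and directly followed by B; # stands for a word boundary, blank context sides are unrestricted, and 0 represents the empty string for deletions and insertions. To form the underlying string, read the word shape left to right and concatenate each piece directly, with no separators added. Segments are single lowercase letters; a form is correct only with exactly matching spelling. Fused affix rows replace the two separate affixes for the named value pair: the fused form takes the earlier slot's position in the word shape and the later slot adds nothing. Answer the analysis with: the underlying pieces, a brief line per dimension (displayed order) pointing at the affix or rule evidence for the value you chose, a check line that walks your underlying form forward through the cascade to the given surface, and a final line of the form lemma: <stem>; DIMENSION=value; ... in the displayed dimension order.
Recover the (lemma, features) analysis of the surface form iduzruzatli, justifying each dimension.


underlying: i-tuzruzat-l-i
RANK=ol - signalled by the affix -l
MOD=pa - signalled by the affix i-
TOR=ol - signalled by the affix -i
check: ituzruzatli -> iduzruzatli
lemma: tuzruzat; RANK=ol; MOD=pa; TOR=ol


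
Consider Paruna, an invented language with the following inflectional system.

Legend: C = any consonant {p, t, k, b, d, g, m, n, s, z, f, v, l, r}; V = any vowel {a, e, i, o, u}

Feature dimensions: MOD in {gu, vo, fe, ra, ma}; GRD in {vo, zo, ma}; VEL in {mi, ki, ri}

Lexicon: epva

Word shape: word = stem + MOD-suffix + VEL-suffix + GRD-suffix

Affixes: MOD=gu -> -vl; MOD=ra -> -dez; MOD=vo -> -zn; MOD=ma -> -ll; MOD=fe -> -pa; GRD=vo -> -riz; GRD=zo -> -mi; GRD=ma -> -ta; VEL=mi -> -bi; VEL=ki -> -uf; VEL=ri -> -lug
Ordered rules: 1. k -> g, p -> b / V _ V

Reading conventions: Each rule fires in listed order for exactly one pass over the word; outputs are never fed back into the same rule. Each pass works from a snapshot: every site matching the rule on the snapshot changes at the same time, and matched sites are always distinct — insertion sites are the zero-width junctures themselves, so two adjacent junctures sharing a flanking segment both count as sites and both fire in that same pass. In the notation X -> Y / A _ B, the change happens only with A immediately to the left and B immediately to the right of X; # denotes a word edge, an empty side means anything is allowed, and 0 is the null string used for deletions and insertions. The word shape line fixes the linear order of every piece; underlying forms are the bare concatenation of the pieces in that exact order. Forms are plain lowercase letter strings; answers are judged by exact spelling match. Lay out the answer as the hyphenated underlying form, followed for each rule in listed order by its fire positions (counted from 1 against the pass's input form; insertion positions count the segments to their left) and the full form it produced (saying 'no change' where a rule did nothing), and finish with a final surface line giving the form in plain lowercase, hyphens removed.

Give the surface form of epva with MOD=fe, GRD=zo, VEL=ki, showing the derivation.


underlying: epva-pa-uf-mi
1. k -> g, p -> b / V _ V: fires at position(s) 5: epvabaufmi
surface: epvabaufmi


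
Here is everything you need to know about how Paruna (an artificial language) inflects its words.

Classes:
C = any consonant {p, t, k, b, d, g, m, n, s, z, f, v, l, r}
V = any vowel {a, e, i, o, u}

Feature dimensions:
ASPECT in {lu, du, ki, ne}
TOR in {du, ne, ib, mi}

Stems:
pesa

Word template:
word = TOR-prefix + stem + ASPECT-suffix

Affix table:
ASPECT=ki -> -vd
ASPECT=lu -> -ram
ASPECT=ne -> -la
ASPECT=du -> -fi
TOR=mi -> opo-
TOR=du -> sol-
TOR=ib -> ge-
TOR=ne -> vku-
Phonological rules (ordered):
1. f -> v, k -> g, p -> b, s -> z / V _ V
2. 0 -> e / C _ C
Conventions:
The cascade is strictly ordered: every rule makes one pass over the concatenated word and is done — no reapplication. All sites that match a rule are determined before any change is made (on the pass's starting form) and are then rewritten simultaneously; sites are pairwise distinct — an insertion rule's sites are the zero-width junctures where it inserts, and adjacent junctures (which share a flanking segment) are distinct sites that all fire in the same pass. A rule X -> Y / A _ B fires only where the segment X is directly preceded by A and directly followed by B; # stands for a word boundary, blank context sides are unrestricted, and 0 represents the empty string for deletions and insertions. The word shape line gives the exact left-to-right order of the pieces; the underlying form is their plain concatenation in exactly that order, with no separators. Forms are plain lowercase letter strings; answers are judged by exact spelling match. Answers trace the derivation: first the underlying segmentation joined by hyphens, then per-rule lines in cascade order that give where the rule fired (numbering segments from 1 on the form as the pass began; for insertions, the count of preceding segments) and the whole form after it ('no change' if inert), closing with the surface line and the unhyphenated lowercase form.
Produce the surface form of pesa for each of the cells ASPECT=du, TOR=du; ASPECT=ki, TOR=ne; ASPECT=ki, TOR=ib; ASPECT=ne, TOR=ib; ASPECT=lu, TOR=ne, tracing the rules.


cell ASPECT=du, TOR=du:
underlying: sol-pesa-fi
1. f -> v, k -> g, p -> b, s -> z / V _ V: fires at position(s) 6, 8: solpezavi
2. 0 -> e / C _ C: inserts after position(s) 3: solepezavi
surface: solepezavi

cell ASPECT=ki, TOR=ne:
underlying: vku-pesa-vd
1. f -> v, k -> g, p -> b, s -> z / V _ V: fires at position(s) 4, 6: vkubezavd
2. 0 -> e / C _ C: inserts after position(s) 1, 8: vekubezaved
surface: vekubezaved

cell ASPECT=ki, TOR=ib:
underlying: ge-pesa-vd
1. f -> v, k -> g, p -> b, s -> z / V _ V: fires at position(s) 3, 5: gebezavd
2. 0 -> e / C _ C: inserts after position(s) 7: gebezaved
surface: gebezaved

cell ASPECT=ne, TOR=ib:
underlying: ge-pesa-la
1. f -> v, k -> g, p -> b, s -> z / V _ V: fires at position(s) 3, 5: gebezala
2. 0 -> e / C _ C: no change
surface: gebezala

cell ASPECT=lu, TOR=ne:
underlying: vku-pesa-ram
1. f -> v, k -> g, p -> b, s -> z / V _ V: fires at position(s) 4, 6: vkubezaram
2. 0 -> e / C _ C: inserts after position(s) 1: vekubezaram
surface: vekubezaram


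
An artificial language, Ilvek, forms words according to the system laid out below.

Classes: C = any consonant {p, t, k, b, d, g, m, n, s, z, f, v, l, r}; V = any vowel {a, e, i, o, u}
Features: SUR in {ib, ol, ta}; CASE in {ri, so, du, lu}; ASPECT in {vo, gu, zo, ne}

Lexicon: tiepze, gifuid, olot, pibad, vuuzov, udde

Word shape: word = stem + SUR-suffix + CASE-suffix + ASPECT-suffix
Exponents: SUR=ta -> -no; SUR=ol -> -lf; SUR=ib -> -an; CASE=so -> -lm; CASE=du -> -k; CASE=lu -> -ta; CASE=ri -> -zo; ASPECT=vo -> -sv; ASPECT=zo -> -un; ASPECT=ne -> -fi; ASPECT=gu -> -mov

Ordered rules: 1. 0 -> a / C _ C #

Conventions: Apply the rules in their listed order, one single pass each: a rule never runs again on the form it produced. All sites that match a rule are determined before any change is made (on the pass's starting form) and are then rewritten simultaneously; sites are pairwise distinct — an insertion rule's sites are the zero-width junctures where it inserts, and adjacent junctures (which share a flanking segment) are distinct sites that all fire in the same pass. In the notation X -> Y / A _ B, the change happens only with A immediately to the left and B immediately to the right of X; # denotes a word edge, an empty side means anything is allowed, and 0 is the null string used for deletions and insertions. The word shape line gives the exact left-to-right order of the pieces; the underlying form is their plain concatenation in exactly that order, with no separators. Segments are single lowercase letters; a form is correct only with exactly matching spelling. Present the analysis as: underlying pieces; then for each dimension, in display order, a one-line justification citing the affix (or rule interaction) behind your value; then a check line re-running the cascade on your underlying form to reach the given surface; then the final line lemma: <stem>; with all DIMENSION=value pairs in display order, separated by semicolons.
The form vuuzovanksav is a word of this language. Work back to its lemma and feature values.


underlying: vuuzov-an-k-sv
SUR=ib - signalled by the affix -an
CASE=du - signalled by the affix -k
ASPECT=vo - signalled by the affix -sv
check: vuuzovanksv -> vuuzovanksav
lemma: vuuzov; SUR=ib; CASE=du; ASPECT=vo


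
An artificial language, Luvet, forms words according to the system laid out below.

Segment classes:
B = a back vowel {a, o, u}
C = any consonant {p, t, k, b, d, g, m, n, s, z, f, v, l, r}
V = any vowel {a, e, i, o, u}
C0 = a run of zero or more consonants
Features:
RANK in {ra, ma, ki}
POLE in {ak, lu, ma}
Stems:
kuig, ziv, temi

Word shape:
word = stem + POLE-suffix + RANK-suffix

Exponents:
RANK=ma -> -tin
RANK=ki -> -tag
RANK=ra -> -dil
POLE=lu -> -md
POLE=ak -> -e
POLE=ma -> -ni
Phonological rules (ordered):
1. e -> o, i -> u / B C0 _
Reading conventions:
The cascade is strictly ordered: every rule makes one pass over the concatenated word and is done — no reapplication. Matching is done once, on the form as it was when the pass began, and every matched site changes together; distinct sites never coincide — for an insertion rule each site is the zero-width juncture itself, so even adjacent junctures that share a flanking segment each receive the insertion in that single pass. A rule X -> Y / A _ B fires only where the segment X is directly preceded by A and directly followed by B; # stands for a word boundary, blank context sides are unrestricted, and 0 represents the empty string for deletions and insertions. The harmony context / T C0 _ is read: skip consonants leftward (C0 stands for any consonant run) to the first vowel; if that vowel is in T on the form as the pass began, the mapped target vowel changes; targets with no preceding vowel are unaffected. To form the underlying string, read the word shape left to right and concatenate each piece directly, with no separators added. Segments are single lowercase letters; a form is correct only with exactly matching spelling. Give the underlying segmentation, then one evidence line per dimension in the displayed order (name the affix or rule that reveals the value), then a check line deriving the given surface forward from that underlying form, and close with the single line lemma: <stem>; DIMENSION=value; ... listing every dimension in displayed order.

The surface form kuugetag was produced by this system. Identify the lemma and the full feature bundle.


underlying: kuig-e-tag
RANK=ki - signalled by the affix -tag
POLE=ak - signalled by the affix -e
check: kuigetag -> kuugetag
lemma: kuig; RANK=ki; POLE=ak


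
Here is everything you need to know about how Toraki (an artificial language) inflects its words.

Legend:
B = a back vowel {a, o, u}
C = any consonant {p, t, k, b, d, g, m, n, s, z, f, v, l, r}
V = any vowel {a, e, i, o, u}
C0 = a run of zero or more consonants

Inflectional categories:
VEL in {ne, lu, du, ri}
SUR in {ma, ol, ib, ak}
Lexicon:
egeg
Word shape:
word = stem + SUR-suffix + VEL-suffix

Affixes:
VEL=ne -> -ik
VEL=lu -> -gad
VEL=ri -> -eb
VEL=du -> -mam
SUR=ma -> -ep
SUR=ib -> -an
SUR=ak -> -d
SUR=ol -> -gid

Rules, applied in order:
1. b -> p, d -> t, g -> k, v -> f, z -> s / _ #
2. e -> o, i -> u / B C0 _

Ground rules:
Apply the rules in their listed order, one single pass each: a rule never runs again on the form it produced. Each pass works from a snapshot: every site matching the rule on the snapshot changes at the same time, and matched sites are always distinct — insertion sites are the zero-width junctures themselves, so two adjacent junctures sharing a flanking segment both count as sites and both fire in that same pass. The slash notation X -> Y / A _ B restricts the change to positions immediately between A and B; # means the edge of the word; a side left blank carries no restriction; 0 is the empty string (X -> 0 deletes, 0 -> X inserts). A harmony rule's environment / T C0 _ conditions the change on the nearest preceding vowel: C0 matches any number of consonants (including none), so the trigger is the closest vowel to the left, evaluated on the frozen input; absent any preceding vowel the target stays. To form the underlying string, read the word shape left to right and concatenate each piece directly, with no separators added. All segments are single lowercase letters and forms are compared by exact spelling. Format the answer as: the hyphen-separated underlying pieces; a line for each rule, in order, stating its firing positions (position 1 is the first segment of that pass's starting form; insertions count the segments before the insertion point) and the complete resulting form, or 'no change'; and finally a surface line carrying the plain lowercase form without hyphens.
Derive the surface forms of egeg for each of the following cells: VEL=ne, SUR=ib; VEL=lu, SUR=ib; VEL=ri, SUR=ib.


cell VEL=ne, SUR=ib:
underlying: egeg-an-ik
1. b -> p, d -> t, g -> k, v -> f, z -> s / _ #: no change
2. e -> o, i -> u / B C0 _: fires at position(s) 7: egeganuk
surface: egeganuk

cell VEL=lu, SUR=ib:
underlying: egeg-an-gad
1. b -> p, d -> t, g -> k, v -> f, z -> s / _ #: fires at position(s) 9: egegangat
2. e -> o, i -> u / B C0 _: no change
surface: egegangat

cell VEL=ri, SUR=ib:
underlying: egeg-an-eb
1. b -> p, d -> t, g -> k, v -> f, z -> s / _ #: fires at position(s) 8: egeganep
2. e -> o, i -> u / B C0 _: fires at position(s) 7: egeganop
surface: egeganop


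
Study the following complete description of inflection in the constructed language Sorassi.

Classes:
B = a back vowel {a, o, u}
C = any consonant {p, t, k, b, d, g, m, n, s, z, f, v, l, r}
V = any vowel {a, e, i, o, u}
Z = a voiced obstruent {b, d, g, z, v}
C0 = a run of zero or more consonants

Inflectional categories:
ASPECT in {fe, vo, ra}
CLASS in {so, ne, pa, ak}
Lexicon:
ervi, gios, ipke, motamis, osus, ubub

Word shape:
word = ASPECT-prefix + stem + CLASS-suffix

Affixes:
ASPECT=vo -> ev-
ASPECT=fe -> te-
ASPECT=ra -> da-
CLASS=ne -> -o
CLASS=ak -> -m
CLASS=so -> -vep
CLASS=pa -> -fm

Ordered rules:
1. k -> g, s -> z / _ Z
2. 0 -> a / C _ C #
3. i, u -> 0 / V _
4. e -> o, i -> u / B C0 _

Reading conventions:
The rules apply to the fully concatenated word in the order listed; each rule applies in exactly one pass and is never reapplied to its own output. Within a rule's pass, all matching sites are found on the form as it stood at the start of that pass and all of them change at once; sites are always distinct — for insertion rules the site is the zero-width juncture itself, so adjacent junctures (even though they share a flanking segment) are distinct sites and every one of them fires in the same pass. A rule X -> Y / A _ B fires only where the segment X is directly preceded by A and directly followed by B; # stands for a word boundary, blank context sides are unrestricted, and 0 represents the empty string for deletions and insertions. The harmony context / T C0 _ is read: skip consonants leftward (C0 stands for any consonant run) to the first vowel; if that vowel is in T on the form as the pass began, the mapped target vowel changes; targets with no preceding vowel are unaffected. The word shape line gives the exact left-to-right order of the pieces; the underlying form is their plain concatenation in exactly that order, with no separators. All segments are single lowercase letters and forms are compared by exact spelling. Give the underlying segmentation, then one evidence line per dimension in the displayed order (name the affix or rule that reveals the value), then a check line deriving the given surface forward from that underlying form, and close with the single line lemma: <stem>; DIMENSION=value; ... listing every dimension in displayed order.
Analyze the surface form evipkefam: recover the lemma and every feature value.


underlying: ev-ipke-fm
ASPECT=vo - signalled by the affix ev-
CLASS=pa - signalled by the affix -fm
check: evipkefm -> evipkefm -> evipkefam -> evipkefam -> evipkefam
lemma: ipke; ASPECT=vo; CLASS=pa


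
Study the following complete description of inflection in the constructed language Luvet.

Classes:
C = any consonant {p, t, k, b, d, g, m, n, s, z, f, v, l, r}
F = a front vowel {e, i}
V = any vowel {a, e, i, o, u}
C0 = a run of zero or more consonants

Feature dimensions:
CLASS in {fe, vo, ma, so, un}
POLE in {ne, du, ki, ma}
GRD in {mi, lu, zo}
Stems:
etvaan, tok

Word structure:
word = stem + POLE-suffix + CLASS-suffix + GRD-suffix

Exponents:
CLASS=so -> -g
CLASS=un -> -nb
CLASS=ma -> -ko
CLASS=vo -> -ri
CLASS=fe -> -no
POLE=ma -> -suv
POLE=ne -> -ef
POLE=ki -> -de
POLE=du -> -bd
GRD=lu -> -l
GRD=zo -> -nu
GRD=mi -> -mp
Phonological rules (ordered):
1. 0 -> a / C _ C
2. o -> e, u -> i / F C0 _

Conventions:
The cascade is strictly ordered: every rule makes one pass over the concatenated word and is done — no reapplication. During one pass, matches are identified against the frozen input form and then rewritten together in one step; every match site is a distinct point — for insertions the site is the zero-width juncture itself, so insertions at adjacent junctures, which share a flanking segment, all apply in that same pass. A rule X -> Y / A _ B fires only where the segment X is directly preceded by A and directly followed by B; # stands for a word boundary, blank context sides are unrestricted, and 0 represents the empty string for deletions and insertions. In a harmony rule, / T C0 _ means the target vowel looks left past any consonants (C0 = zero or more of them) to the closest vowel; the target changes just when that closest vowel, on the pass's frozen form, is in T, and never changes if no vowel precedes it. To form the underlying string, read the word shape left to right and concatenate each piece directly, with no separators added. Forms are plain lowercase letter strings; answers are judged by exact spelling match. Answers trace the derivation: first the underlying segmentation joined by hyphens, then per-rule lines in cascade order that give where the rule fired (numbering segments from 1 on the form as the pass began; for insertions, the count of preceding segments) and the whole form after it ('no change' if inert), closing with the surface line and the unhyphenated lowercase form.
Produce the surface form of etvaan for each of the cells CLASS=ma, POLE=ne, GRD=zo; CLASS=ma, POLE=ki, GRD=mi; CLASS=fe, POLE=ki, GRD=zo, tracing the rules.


cell CLASS=ma, POLE=ne, GRD=zo:
underlying: etvaan-ef-ko-nu
1. 0 -> a / C _ C: inserts after position(s) 2, 8: etavaanefakonu
2. o -> e, u -> i / F C0 _: no change
surface: etavaanefakonu

cell CLASS=ma, POLE=ki, GRD=mi:
underlying: etvaan-de-ko-mp
1. 0 -> a / C _ C: inserts after position(s) 2, 6, 11: etavaanadekomap
2. o -> e, u -> i / F C0 _: fires at position(s) 12: etavaanadekemap
surface: etavaanadekemap

cell CLASS=fe, POLE=ki, GRD=zo:
underlying: etvaan-de-no-nu
1. 0 -> a / C _ C: inserts after position(s) 2, 6: etavaanadenonu
2. o -> e, u -> i / F C0 _: fires at position(s) 12: etavaanadenenu
surface: etavaanadenenu


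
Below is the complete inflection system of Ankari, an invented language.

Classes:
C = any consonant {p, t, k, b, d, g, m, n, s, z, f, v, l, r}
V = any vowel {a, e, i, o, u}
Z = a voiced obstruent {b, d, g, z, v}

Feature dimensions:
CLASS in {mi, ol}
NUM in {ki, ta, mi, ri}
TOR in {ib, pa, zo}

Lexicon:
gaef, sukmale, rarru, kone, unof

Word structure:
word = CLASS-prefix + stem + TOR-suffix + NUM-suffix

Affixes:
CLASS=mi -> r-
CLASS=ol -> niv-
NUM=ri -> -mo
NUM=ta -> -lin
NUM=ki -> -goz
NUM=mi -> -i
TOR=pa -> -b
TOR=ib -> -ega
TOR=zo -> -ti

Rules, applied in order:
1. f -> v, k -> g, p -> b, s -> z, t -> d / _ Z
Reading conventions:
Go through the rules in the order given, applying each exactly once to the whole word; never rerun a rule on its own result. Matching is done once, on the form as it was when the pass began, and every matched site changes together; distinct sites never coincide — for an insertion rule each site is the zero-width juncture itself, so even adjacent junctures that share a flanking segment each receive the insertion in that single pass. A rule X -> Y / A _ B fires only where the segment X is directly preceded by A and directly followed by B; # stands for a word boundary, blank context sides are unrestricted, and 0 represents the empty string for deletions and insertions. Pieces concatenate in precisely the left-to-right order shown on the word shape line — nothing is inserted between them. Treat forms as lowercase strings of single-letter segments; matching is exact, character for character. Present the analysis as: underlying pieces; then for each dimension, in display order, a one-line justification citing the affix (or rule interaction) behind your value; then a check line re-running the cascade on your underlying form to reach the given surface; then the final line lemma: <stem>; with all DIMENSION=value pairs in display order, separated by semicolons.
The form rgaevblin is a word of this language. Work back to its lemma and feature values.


underlying: r-gaef-b-lin
CLASS=mi - signalled by the affix r-
NUM=ta - signalled by the affix -lin
TOR=pa - signalled by the affix -b
check: rgaefblin -> rgaevblin
lemma: gaef; CLASS=mi; NUM=ta; TOR=pa


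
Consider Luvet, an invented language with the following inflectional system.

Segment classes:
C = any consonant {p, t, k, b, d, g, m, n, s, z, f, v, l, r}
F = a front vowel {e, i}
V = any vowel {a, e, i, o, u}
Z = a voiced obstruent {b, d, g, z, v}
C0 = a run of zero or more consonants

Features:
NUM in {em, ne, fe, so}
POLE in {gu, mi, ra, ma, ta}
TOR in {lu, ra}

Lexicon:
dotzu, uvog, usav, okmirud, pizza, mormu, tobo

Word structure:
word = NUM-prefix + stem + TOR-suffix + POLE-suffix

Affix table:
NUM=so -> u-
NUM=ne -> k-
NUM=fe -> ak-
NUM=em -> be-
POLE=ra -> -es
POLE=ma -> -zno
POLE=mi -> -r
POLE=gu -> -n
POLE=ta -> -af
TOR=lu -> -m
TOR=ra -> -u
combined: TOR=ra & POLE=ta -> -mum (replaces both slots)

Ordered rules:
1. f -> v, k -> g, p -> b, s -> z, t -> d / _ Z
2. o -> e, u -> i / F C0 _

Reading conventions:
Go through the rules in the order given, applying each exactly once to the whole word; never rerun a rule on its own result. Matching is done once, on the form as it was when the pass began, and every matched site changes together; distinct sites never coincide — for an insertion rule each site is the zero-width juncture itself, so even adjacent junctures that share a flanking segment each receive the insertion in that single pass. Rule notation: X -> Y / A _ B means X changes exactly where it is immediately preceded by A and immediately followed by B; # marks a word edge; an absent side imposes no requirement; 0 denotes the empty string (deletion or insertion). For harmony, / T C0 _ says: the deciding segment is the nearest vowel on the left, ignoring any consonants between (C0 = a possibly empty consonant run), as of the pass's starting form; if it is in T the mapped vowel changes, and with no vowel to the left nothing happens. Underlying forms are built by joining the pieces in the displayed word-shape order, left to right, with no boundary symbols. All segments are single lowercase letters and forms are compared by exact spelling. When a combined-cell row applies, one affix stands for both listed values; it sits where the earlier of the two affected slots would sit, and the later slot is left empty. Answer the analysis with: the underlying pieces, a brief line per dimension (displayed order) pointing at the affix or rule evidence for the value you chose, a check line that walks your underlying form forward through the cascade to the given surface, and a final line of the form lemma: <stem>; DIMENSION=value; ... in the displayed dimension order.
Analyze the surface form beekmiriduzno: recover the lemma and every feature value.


underlying: be-okmirud-u-zno
NUM=em - signalled by the affix be-
POLE=ma - signalled by the affix -zno
TOR=ra - signalled by the affix -u
check: beokmiruduzno -> beokmiruduzno -> beekmiriduzno
lemma: okmirud; NUM=em; POLE=ma; TOR=ra


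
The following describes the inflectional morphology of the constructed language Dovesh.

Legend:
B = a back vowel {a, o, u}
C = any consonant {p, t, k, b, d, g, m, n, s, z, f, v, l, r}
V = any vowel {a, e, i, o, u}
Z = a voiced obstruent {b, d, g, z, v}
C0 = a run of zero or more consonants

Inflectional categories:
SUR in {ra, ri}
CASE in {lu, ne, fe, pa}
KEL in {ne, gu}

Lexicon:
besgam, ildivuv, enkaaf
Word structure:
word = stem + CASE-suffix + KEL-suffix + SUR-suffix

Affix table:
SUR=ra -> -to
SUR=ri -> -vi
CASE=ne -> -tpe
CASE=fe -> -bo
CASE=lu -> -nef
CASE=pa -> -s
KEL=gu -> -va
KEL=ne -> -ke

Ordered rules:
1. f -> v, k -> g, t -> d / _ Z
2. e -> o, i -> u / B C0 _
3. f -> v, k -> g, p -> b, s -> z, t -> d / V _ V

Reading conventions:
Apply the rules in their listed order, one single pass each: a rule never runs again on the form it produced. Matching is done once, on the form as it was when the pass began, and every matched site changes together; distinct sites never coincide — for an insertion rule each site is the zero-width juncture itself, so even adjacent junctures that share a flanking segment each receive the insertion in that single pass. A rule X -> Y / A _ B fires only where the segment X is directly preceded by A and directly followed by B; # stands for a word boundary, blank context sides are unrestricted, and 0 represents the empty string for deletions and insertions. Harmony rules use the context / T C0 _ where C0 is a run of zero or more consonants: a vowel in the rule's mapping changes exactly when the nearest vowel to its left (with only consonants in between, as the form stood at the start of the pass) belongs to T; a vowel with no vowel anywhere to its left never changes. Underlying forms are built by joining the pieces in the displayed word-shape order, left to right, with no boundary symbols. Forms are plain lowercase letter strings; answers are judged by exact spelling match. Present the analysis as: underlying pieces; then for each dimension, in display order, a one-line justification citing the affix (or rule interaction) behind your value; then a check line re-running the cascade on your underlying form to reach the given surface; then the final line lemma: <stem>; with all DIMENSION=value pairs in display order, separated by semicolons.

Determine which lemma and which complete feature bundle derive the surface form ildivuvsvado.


underlying: ildivuv-s-va-to
SUR=ra - signalled by the affix -to
CASE=pa - signalled by the affix -s
KEL=gu - signalled by the affix -va
check: ildivuvsvato -> ildivuvsvato -> ildivuvsvato -> ildivuvsvado
lemma: ildivuv; SUR=ra; CASE=pa; KEL=gu


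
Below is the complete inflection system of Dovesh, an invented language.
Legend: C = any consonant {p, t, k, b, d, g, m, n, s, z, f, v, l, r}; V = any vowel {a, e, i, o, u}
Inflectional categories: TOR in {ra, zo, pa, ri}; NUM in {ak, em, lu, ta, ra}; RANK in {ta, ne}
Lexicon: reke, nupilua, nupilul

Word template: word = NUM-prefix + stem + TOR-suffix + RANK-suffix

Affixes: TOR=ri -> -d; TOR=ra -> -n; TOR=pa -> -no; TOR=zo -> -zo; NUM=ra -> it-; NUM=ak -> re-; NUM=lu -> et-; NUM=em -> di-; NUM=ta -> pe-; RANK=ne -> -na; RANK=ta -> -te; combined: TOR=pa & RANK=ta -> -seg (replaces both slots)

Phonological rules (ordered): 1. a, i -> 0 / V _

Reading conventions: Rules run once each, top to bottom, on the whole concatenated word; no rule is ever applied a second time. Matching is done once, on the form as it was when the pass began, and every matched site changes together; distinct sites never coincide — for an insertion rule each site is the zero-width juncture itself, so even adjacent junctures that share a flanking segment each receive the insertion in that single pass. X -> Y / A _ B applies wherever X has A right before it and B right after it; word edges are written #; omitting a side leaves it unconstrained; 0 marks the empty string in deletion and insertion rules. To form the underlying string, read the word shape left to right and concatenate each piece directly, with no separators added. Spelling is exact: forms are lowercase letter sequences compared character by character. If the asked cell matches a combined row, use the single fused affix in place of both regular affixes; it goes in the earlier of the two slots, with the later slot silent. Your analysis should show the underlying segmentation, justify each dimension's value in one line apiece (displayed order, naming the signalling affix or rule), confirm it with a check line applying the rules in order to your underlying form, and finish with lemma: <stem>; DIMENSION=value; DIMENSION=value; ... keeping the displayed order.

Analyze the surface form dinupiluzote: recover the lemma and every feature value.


underlying: di-nupilua-zo-te
TOR=zo - signalled by the affix -zo
NUM=em - signalled by the affix di-
RANK=ta - signalled by the affix -te
check: dinupiluazote -> dinupiluzote
lemma: nupilua; TOR=zo; NUM=em; RANK=ta


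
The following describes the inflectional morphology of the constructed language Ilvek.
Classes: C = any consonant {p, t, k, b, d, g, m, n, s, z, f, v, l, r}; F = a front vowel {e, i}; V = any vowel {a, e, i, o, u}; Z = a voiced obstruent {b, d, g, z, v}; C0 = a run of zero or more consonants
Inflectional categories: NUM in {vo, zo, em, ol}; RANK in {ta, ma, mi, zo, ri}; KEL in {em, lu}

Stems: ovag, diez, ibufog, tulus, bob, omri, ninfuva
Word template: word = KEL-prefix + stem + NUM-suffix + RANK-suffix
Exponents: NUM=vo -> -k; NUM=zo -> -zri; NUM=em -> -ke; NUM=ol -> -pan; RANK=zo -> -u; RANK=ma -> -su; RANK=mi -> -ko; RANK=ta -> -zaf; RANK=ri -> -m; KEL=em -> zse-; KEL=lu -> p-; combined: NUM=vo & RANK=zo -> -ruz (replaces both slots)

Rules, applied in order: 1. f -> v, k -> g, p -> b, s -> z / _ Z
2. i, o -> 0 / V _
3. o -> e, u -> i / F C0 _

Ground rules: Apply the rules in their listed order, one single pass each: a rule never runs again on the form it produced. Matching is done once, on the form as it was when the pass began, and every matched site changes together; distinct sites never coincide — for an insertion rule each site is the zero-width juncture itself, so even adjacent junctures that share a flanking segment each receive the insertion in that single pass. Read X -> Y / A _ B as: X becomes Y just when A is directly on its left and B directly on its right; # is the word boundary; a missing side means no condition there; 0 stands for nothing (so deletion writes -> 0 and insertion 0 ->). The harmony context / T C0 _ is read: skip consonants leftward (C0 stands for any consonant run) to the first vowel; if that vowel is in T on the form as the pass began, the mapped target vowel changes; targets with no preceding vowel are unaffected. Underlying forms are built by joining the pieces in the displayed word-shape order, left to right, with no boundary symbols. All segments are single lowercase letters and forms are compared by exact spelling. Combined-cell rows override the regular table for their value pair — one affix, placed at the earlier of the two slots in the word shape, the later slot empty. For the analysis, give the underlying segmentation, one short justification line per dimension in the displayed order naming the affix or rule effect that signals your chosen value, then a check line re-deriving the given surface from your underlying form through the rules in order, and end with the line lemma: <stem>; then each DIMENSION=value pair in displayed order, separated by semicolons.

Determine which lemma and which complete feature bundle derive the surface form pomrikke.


underlying: p-omri-k-ko
NUM=vo - signalled by the affix -k
RANK=mi - signalled by the affix -ko
KEL=lu - signalled by the affix p-
check: pomrikko -> pomrikko -> pomrikko -> pomrikke
lemma: omri; NUM=vo; RANK=mi; KEL=lu
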